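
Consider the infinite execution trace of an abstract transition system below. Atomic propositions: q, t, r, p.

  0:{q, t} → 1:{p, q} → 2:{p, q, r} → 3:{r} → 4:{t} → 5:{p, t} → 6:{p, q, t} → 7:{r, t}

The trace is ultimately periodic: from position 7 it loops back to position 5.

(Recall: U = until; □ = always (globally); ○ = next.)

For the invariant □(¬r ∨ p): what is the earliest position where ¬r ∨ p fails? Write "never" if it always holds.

Check ¬r ∨ p at each position in order: 0 ✓, 1 ✓, 2 ✓.
At position 3 the labels are {r}, so ¬r ∨ p is false there. This is the first violation.

3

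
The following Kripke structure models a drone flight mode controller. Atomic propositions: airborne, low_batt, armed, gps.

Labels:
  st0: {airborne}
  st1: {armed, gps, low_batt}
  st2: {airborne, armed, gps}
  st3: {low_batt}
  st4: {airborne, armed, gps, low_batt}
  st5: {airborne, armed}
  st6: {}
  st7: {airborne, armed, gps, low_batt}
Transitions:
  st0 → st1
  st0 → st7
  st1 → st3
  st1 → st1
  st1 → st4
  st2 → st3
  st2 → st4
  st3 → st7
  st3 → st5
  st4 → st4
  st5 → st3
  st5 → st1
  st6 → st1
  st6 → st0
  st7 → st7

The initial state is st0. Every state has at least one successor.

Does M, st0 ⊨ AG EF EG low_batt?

States satisfying EF EG low_batt: {st0, st1, st2, st3, st4, st5, st6, st7}.
States satisfying AG EF EG low_batt: {st0, st1, st2, st3, st4, st5, st6, st7}.
Every state reachable from st0 satisfies EF EG low_batt.
st0 ∈ Sat(AG EF EG low_batt).

Yes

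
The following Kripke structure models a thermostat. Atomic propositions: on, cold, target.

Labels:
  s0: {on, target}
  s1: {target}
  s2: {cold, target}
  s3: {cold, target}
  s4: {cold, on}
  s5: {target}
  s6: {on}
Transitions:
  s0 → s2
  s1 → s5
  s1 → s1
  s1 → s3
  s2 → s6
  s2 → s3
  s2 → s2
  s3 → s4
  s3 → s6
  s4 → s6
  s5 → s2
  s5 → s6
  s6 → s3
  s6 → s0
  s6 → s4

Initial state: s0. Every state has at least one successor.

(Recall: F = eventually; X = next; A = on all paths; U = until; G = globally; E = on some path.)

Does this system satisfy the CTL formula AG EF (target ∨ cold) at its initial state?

Yes

States satisfying EF (target ∨ cold): {s0, s1, s2, s3, s4, s5, s6}.
States satisfying AG EF (target ∨ cold): {s0, s1, s2, s3, s4, s5, s6}.
Every state reachable from s0 satisfies EF (target ∨ cold).
s0 ∈ Sat(AG EF (target ∨ cold)).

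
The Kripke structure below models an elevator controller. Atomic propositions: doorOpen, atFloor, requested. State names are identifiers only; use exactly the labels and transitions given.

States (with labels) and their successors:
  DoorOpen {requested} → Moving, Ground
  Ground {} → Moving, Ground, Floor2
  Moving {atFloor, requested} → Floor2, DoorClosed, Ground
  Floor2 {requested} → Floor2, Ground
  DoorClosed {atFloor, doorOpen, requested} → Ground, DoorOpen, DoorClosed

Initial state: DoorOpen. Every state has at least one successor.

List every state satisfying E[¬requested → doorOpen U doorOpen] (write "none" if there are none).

States satisfying ¬requested → doorOpen: {DoorOpen, Moving, Floor2, DoorClosed}.
States satisfying doorOpen: {DoorClosed}.
States satisfying E[¬requested → doorOpen U doorOpen]: {DoorOpen, Moving, DoorClosed}.

{DoorOpen, Moving, DoorClosed}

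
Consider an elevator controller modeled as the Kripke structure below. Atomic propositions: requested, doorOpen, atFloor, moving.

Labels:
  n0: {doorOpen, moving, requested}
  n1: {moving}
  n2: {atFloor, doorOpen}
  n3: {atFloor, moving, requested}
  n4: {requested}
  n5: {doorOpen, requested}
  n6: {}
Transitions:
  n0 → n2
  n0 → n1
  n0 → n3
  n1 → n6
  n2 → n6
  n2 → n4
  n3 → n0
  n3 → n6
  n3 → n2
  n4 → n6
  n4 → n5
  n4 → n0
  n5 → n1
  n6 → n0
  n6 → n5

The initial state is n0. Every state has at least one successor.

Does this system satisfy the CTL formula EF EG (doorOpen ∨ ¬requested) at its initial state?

Satisfied

States satisfying EG (doorOpen ∨ ¬requested): {n0, n1, n2, n5, n6}.
States satisfying EF EG (doorOpen ∨ ¬requested): {n0, n1, n2, n3, n4, n5, n6}.
Some path from n0 reaches a state where EG (doorOpen ∨ ¬requested) holds.
n0 ∈ Sat(EF EG (doorOpen ∨ ¬requested)).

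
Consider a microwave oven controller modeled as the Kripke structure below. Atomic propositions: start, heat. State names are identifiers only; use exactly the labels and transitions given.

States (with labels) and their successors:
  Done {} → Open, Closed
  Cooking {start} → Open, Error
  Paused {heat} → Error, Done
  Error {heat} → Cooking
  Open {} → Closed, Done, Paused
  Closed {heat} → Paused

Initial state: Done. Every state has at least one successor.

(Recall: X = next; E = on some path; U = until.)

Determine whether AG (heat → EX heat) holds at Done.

States satisfying heat → EX heat: {Done, Cooking, Paused, Open, Closed}.
States satisfying AG (heat → EX heat): ∅.
Error is reachable from Done and violates heat → EX heat, so AG fails at Done.
Done ∉ Sat(AG (heat → EX heat)).

Violated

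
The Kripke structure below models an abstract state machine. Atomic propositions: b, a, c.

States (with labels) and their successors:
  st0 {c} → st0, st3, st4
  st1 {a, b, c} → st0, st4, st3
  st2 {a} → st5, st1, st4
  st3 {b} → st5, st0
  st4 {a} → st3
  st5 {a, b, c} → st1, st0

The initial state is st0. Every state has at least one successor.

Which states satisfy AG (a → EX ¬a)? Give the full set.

{st0, st1, st3, st4, st5}

States satisfying a → EX ¬a: {st0, st1, st3, st4, st5}.
States satisfying AG (a → EX ¬a): {st0, st1, st3, st4, st5}.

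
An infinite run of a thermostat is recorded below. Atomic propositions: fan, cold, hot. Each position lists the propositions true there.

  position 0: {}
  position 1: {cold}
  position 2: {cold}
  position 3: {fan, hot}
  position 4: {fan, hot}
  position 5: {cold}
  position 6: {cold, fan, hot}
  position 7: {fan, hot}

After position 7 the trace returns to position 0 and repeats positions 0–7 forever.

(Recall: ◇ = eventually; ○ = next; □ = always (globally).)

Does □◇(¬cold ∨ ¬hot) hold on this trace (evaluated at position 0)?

Satisfied

◇(¬cold ∨ ¬hot) holds at every position 0..7, and those are all positions ever visited, so □◇(¬cold ∨ ¬hot) holds.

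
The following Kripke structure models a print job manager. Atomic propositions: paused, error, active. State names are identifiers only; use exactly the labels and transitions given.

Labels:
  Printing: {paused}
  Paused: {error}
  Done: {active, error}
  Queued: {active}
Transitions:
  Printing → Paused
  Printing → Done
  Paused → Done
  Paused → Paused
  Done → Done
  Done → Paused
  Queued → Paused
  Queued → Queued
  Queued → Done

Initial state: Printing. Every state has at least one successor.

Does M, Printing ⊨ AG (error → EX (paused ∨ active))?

States satisfying error → EX (paused ∨ active): {Printing, Paused, Done, Queued}.
States satisfying AG (error → EX (paused ∨ active)): {Printing, Paused, Done, Queued}.
Every state reachable from Printing satisfies error → EX (paused ∨ active).
Printing ∈ Sat(AG (error → EX (paused ∨ active))).

Satisfied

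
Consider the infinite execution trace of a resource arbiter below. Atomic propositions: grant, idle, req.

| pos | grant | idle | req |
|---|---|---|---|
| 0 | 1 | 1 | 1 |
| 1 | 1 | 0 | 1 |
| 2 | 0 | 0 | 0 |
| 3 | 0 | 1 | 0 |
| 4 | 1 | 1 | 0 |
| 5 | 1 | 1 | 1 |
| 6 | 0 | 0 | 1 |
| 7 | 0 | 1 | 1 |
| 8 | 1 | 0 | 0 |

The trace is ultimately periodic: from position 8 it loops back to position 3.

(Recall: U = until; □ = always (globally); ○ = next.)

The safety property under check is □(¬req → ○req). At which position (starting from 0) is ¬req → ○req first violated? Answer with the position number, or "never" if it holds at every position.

Check ¬req → ○req at each position in order: 0 ✓, 1 ✓.
At position 2 the labels are {} and the next position 3 has {idle}, so ¬req → ○req is false there. This is the first violation.

2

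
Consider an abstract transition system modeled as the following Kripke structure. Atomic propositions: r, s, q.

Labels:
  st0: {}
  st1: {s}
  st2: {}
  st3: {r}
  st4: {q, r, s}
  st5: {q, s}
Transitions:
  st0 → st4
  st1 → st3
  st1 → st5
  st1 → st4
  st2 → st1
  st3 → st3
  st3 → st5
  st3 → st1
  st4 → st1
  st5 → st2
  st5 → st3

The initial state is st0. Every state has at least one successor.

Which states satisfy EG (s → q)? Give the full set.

{st3, st5}

States satisfying s → q: {st0, st2, st3, st4, st5}.
States satisfying EG (s → q): {st3, st5}.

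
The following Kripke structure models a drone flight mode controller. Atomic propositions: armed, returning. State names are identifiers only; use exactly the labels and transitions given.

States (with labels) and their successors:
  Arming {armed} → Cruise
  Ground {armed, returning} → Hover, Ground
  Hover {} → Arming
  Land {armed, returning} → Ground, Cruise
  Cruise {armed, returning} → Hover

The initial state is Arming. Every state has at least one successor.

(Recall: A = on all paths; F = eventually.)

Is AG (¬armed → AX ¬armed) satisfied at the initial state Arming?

No

States satisfying ¬armed → AX ¬armed: {Arming, Ground, Land, Cruise}.
States satisfying AG (¬armed → AX ¬armed): ∅.
Hover is reachable from Arming and violates ¬armed → AX ¬armed, so AG fails at Arming.
Arming ∉ Sat(AG (¬armed → AX ¬armed)).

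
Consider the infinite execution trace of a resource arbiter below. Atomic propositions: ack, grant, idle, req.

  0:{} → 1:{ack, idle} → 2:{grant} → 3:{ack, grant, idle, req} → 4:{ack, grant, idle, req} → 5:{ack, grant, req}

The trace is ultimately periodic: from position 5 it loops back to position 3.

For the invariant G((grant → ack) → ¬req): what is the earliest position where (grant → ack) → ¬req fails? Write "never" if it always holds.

Check (grant → ack) → ¬req at each position in order: 0 ✓, 1 ✓, 2 ✓.
At position 3 the labels are {ack, grant, idle, req}, so (grant → ack) → ¬req is false there. This is the first violation.

3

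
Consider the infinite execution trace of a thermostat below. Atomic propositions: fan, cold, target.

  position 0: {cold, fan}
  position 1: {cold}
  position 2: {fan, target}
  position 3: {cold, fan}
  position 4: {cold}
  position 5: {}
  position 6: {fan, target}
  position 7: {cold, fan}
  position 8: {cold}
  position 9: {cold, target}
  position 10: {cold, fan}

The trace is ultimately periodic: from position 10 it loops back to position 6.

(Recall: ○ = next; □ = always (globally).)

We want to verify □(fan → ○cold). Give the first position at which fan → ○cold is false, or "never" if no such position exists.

Check fan → ○cold at each position in order: 0 ✓, 1 ✓, 2 ✓, 3 ✓, 4 ✓, 5 ✓, 6 ✓, 7 ✓, 8 ✓, 9 ✓.
At position 10 the labels are {cold, fan} and the next position 6 has {fan, target}, so fan → ○cold is false there. This is the first violation.

10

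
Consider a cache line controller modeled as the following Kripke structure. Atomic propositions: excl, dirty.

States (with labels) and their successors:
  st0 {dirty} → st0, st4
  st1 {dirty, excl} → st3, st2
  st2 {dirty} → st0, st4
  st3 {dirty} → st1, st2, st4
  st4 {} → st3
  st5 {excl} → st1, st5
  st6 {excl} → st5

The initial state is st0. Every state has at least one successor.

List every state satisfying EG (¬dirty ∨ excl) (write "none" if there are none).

States satisfying ¬dirty ∨ excl: {st1, st4, st5, st6}.
States satisfying EG (¬dirty ∨ excl): {st5, st6}.

{st5, st6}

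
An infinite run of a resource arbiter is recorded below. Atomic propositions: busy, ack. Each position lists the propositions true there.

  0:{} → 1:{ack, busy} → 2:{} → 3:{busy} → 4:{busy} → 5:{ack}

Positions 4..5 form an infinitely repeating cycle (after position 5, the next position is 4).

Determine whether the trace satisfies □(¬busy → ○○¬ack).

¬busy → ○○¬ack must hold at every position from 0 onward. It fails at position 5, so □(¬busy → ○○¬ack) is false.
Positions where ¬busy holds: 0, 2, 5.
Check ○○¬ack at each: 0→ok, 2→ok, 5→fails.

No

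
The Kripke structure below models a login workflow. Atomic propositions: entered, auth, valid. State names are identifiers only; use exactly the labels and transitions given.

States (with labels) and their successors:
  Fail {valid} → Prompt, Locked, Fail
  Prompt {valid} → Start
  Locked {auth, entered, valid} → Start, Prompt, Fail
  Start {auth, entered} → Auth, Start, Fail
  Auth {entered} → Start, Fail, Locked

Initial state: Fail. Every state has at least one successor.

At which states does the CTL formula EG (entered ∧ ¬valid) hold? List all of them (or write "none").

States satisfying entered ∧ ¬valid: {Start, Auth}.
States satisfying EG (entered ∧ ¬valid): {Start, Auth}.

{Start, Auth}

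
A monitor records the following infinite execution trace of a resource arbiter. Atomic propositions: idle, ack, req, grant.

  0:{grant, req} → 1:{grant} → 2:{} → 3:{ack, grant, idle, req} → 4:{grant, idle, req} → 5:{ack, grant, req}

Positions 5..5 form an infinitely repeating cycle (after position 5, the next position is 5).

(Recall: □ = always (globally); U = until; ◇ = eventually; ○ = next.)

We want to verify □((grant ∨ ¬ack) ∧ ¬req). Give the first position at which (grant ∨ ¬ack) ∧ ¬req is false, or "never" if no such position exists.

0

At position 0 the labels are {grant, req}, so (grant ∨ ¬ack) ∧ ¬req is false there. This is the first violation.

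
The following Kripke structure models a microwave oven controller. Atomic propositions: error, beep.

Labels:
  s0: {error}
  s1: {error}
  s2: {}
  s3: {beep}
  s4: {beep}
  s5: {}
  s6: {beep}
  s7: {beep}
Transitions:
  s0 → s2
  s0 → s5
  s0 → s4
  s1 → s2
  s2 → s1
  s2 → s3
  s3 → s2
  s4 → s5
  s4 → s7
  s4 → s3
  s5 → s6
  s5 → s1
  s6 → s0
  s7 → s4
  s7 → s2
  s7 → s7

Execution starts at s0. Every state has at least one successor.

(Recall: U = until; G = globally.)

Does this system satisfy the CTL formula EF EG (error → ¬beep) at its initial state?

States satisfying EG (error → ¬beep): {s0, s1, s2, s3, s4, s5, s6, s7}.
States satisfying EF EG (error → ¬beep): {s0, s1, s2, s3, s4, s5, s6, s7}.
Some path from s0 reaches a state where EG (error → ¬beep) holds.
s0 ∈ Sat(EF EG (error → ¬beep)).

Satisfied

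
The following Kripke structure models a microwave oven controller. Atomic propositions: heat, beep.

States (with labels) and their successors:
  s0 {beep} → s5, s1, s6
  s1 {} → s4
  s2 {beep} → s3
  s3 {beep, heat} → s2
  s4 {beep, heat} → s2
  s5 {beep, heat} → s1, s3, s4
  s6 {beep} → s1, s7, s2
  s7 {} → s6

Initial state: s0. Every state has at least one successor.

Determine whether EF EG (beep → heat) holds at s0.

States satisfying EG (beep → heat): ∅.
States satisfying EF EG (beep → heat): ∅.
No suitable path/successor from s0 witnesses the formula.
s0 ∉ Sat(EF EG (beep → heat)).

Violated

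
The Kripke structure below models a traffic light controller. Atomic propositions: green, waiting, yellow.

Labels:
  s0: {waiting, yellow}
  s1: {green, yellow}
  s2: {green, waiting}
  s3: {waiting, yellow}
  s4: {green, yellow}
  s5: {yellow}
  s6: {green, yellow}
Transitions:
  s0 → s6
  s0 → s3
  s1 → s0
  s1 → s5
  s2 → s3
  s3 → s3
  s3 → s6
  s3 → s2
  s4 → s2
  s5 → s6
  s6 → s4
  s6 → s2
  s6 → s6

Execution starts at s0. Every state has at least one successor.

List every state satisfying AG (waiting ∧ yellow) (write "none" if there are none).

none

States satisfying waiting ∧ yellow: {s0, s3}.
States satisfying AG (waiting ∧ yellow): ∅.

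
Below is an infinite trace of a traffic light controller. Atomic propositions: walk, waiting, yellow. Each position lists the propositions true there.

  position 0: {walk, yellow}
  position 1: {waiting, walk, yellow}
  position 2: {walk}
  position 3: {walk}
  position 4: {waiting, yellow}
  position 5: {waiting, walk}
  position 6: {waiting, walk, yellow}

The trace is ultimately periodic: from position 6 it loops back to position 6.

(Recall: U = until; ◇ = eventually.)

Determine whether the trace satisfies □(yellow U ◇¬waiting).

Does not hold

yellow U ◇¬waiting must hold at every position from 0 onward. It fails at position 4, so □(yellow U ◇¬waiting) is false.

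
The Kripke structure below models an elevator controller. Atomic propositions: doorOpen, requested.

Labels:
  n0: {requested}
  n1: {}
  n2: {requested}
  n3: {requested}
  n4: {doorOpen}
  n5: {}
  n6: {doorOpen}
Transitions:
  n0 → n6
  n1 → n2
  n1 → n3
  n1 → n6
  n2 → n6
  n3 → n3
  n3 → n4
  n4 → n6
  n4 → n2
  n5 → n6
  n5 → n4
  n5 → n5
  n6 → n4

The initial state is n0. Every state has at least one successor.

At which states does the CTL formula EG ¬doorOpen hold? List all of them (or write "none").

{n1, n3, n5}

States satisfying ¬doorOpen: {n0, n1, n2, n3, n5}.
States satisfying EG ¬doorOpen: {n1, n3, n5}.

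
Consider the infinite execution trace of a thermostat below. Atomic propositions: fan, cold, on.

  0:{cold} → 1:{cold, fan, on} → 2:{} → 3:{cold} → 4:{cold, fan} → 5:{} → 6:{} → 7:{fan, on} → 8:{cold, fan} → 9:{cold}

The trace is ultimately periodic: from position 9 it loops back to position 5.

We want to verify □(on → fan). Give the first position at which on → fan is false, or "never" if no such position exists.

never

on → fan holds at every position 0..9, and those are all the positions the trace ever visits, so the invariant □(on → fan) is never violated.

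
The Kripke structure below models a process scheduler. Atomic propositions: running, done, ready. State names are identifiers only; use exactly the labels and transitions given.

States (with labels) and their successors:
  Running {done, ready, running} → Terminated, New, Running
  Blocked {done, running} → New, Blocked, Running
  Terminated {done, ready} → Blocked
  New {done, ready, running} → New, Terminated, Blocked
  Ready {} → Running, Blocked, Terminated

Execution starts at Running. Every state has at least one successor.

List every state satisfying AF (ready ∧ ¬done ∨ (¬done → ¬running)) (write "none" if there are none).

{Running, Blocked, Terminated, New, Ready}

States satisfying ready ∧ ¬done ∨ (¬done → ¬running): {Running, Blocked, Terminated, New, Ready}.
States satisfying AF (ready ∧ ¬done ∨ (¬done → ¬running)): {Running, Blocked, Terminated, New, Ready}.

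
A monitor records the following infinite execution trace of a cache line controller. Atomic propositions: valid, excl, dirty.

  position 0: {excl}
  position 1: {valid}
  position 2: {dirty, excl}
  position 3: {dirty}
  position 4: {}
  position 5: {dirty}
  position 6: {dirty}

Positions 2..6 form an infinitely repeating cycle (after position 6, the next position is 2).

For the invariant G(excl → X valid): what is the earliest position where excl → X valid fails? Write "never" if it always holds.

Check excl → X valid at each position in order: 0 ✓, 1 ✓.
At position 2 the labels are {dirty, excl} and the next position 3 has {dirty}, so excl → X valid is false there. This is the first violation.

2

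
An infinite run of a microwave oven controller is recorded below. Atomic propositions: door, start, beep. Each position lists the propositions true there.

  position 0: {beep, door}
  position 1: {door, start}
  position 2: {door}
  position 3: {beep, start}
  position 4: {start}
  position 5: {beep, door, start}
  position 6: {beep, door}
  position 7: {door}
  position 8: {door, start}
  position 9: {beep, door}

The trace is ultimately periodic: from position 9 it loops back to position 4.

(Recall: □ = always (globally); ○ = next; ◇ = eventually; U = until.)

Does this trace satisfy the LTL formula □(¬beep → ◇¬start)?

¬beep → ◇¬start holds at every position 0..9, and those are all positions ever visited, so □(¬beep → ◇¬start) holds.
Positions where ¬beep holds: 1, 2, 4, 7, 8.
Check ◇¬start at each: 1→ok, 2→ok, 4→ok, 7→ok, 8→ok.

Holds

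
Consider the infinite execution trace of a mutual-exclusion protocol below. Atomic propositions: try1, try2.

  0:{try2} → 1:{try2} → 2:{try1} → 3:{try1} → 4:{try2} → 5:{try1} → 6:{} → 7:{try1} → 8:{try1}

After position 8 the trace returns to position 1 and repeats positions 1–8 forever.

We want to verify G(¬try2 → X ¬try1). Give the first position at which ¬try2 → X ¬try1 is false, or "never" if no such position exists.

2

Check ¬try2 → X ¬try1 at each position in order: 0 ✓, 1 ✓.
At position 2 the labels are {try1} and the next position 3 has {try1}, so ¬try2 → X ¬try1 is false there. This is the first violation.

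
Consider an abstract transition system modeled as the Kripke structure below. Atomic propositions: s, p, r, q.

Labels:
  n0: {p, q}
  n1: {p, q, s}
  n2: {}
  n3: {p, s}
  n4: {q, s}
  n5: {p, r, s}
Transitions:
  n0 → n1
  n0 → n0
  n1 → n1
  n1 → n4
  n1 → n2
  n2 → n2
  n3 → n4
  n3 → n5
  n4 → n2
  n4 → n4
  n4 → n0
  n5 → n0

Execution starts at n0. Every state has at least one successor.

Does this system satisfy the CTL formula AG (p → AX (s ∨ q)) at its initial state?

States satisfying p → AX (s ∨ q): {n0, n2, n3, n4, n5}.
States satisfying AG (p → AX (s ∨ q)): {n2}.
n1 is reachable from n0 and violates p → AX (s ∨ q), so AG fails at n0.
n0 ∉ Sat(AG (p → AX (s ∨ q))).

Violated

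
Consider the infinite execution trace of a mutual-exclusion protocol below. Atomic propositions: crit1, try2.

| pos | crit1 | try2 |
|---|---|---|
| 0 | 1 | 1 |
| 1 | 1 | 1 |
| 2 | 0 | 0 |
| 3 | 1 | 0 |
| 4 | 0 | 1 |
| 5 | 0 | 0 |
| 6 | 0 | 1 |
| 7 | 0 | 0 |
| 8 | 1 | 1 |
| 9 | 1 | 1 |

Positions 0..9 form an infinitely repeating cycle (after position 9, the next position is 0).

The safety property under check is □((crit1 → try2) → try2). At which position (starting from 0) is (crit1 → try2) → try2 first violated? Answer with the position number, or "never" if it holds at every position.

Check (crit1 → try2) → try2 at each position in order: 0 ✓, 1 ✓.
At position 2 the labels are {}, so (crit1 → try2) → try2 is false there. This is the first violation.

2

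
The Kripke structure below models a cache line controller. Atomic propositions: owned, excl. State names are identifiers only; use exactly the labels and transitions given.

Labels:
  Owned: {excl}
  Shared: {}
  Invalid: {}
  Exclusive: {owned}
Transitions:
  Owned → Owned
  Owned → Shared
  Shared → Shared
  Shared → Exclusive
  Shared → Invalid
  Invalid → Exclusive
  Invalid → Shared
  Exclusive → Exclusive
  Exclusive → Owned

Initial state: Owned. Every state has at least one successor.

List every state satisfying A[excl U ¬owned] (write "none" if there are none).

States satisfying excl: {Owned}.
States satisfying ¬owned: {Owned, Shared, Invalid}.
States satisfying A[excl U ¬owned]: {Owned, Shared, Invalid}.

{Owned, Shared, Invalid}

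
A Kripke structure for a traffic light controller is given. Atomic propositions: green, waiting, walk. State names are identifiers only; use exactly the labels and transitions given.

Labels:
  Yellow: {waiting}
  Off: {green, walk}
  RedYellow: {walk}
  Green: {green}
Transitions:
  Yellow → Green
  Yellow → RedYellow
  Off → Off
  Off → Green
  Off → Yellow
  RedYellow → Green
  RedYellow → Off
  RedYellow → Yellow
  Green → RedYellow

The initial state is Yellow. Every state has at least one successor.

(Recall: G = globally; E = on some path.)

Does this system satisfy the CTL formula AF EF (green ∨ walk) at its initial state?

States satisfying EF (green ∨ walk): {Yellow, Off, RedYellow, Green}.
States satisfying AF EF (green ∨ walk): {Yellow, Off, RedYellow, Green}.
Yellow ∈ Sat(AF EF (green ∨ walk)).

Yes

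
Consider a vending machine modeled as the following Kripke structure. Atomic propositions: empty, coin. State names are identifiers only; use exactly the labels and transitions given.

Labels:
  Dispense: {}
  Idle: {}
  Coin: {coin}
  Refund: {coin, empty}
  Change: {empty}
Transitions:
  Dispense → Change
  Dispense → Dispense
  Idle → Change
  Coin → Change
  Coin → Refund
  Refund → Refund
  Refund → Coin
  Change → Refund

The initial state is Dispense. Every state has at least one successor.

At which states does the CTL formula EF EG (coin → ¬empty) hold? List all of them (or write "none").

States satisfying EG (coin → ¬empty): {Dispense}.
States satisfying EF EG (coin → ¬empty): {Dispense}.

{Dispense}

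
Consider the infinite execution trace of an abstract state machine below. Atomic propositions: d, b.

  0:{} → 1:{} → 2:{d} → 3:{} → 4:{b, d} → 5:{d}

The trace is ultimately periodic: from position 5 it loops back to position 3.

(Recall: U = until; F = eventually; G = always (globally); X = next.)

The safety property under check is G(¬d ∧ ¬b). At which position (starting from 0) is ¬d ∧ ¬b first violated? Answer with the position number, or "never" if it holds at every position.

2

Check ¬d ∧ ¬b at each position in order: 0 ✓, 1 ✓.
At position 2 the labels are {d}, so ¬d ∧ ¬b is false there. This is the first violation.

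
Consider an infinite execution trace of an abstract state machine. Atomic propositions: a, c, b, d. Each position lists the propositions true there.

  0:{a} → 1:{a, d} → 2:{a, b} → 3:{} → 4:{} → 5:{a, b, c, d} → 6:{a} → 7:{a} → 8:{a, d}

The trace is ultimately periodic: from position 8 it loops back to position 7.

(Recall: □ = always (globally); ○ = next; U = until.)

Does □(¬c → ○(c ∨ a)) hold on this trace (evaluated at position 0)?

Violated

¬c → ○(c ∨ a) must hold at every position from 0 onward. It fails at position 2, so □(¬c → ○(c ∨ a)) is false.
Positions where ¬c holds: 0, 1, 2, 3, 4, 6, 7, 8.
Check ○(c ∨ a) at each: 0→ok, 1→ok, 2→fails, 3→fails, 4→ok, 6→ok, 7→ok, 8→ok.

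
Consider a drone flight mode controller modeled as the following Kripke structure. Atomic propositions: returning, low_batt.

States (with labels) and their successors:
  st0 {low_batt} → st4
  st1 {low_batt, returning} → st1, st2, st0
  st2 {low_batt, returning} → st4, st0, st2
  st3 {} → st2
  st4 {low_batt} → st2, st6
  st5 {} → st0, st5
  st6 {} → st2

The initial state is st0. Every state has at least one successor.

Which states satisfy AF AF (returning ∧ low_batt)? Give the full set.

States satisfying AF (returning ∧ low_batt): {st0, st1, st2, st3, st4, st6}.
States satisfying AF AF (returning ∧ low_batt): {st0, st1, st2, st3, st4, st6}.

{st0, st1, st2, st3, st4, st6}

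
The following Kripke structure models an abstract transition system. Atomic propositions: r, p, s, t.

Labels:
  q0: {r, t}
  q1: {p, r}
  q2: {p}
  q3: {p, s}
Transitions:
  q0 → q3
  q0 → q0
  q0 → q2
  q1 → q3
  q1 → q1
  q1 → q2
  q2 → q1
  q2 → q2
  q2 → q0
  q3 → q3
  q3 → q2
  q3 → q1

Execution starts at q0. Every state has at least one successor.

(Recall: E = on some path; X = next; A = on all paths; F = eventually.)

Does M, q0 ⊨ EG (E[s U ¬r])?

No

States satisfying E[s U ¬r]: {q2, q3}.
States satisfying EG (E[s U ¬r]): {q2, q3}.
No suitable path/successor from q0 witnesses the formula.
q0 ∉ Sat(EG (E[s U ¬r])).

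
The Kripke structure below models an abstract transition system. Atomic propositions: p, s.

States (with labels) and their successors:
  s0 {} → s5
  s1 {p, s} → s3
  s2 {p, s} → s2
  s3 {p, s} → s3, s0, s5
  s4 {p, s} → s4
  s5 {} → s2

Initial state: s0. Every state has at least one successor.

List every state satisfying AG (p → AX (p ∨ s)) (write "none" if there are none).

{s0, s2, s4, s5}

States satisfying p → AX (p ∨ s): {s0, s1, s2, s4, s5}.
States satisfying AG (p → AX (p ∨ s)): {s0, s2, s4, s5}.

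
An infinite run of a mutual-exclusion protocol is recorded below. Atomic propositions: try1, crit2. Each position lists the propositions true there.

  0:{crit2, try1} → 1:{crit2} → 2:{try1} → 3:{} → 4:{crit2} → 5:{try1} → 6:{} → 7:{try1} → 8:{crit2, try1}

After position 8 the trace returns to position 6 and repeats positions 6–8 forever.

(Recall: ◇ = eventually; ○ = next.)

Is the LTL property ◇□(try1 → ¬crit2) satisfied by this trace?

□(try1 → ¬crit2) is false at every position 0..8, so it never becomes true and ◇□(try1 → ¬crit2) fails.

No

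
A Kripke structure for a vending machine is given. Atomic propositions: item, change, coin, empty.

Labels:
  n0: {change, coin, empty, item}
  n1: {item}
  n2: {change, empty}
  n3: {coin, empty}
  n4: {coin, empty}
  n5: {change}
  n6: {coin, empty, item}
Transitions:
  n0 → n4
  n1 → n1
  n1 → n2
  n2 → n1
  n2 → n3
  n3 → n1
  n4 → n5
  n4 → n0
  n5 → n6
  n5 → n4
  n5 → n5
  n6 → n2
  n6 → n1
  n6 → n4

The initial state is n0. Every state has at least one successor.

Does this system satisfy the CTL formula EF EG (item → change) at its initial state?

Holds

States satisfying EG (item → change): {n0, n4, n5}.
States satisfying EF EG (item → change): {n0, n4, n5, n6}.
Some path from n0 reaches a state where EG (item → change) holds.
n0 ∈ Sat(EF EG (item → change)).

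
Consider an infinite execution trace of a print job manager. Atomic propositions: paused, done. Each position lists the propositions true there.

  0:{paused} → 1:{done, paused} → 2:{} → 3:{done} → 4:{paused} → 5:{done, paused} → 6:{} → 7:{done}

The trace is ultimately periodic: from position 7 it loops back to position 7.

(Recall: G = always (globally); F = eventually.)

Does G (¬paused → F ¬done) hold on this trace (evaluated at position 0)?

Violated

¬paused → F ¬done must hold at every position from 0 onward. It fails at position 7, so G (¬paused → F ¬done) is false.
Positions where ¬paused holds: 2, 3, 6, 7.
Check F ¬done at each: 2→ok, 3→ok, 6→ok, 7→fails.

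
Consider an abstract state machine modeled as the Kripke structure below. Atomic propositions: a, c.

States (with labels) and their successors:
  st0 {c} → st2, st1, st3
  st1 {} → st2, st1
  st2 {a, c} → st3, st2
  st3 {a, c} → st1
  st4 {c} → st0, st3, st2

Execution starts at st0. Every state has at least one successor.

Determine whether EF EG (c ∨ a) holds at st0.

Holds

States satisfying EG (c ∨ a): {st0, st2, st4}.
States satisfying EF EG (c ∨ a): {st0, st1, st2, st3, st4}.
Some path from st0 reaches a state where EG (c ∨ a) holds.
st0 ∈ Sat(EF EG (c ∨ a)).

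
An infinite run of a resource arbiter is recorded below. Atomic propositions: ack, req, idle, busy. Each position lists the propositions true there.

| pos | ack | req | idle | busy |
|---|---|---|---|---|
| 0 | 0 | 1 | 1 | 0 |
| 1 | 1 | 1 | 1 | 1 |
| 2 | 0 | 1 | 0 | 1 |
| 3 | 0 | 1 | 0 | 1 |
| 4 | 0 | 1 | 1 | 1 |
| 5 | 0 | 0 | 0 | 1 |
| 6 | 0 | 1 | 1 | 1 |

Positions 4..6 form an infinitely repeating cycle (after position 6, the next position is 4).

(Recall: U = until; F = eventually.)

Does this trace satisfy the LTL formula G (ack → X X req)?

ack → X X req holds at every position 0..6, and those are all positions ever visited, so G (ack → X X req) holds.
Positions where ack holds: 1.
Check X X req at each: 1→ok.

Satisfied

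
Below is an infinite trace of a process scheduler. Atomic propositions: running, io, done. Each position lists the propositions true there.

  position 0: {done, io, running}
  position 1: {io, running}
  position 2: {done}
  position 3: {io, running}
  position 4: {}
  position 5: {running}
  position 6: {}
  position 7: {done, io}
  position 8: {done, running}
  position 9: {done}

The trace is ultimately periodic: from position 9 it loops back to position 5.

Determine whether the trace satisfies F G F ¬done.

G F ¬done holds at position 0, which is reachable from 0, so F G F ¬done holds.

Yes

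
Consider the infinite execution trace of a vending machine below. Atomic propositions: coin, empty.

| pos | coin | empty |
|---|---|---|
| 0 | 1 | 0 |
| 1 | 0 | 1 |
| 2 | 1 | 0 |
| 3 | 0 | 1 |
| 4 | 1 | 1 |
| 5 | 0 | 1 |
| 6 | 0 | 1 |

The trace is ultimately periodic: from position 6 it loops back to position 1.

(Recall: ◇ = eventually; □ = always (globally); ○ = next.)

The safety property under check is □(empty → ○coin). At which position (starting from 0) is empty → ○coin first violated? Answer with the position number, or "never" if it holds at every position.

Check empty → ○coin at each position in order: 0 ✓, 1 ✓, 2 ✓, 3 ✓.
At position 4 the labels are {coin, empty} and the next position 5 has {empty}, so empty → ○coin is false there. This is the first violation.

4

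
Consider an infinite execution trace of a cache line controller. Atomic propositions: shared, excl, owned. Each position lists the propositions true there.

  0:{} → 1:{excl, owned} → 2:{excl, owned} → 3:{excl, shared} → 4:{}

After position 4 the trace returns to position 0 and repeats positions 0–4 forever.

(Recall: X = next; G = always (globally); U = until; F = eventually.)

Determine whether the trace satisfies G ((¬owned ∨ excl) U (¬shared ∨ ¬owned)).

(¬owned ∨ excl) U (¬shared ∨ ¬owned) holds at every position 0..4, and those are all positions ever visited, so G ((¬owned ∨ excl) U (¬shared ∨ ¬owned)) holds.

Yes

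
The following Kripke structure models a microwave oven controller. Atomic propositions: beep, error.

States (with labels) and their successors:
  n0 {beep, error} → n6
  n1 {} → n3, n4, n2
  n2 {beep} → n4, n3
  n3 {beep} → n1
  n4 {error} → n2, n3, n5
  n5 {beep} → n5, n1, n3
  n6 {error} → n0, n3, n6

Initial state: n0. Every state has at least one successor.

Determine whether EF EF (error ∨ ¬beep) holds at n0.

Holds

States satisfying EF (error ∨ ¬beep): {n0, n1, n2, n3, n4, n5, n6}.
States satisfying EF EF (error ∨ ¬beep): {n0, n1, n2, n3, n4, n5, n6}.
Some path from n0 reaches a state where EF (error ∨ ¬beep) holds.
n0 ∈ Sat(EF EF (error ∨ ¬beep)).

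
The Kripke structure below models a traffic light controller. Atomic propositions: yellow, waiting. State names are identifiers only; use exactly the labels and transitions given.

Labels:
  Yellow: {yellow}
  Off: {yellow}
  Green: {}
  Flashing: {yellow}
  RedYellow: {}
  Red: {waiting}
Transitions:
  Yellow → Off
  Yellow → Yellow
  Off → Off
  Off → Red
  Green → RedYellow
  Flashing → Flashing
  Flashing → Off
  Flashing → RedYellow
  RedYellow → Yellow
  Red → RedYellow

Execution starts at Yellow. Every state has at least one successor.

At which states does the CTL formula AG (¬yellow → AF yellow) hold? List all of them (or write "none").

{Yellow, Off, Green, Flashing, RedYellow, Red}

States satisfying ¬yellow → AF yellow: {Yellow, Off, Green, Flashing, RedYellow, Red}.
States satisfying AG (¬yellow → AF yellow): {Yellow, Off, Green, Flashing, RedYellow, Red}.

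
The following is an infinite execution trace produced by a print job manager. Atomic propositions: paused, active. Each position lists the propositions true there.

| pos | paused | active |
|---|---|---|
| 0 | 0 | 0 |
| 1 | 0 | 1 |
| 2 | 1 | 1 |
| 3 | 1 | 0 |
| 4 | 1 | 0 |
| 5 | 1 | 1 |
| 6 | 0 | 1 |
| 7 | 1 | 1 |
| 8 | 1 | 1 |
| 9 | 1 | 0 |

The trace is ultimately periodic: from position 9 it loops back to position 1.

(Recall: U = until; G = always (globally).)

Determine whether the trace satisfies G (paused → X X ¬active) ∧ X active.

paused → X X ¬active must hold at every position from 0 onward. It fails at position 3, so G (paused → X X ¬active) is false.
Positions where paused holds: 2, 3, 4, 5, 7, 8, 9.
Check X X ¬active at each: 2→ok, 3→fails, 4→fails, 5→fails, 7→ok, 8→fails, 9→fails.
The position after 0 is 1; active is true there.
At position 0: G (paused → X X ¬active) is false; X active is true; so G (paused → X X ¬active) ∧ X active is false.

Does not hold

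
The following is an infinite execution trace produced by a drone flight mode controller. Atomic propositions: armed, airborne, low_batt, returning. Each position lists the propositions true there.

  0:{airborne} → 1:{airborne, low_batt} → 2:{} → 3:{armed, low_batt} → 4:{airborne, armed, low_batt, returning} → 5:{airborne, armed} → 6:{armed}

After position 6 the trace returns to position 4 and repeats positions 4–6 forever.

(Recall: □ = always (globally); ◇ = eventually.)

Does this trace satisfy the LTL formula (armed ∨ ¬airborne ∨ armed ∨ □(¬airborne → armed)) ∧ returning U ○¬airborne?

Does not hold

Walking from position 0: at position 0, ○¬airborne has not yet held and returning fails, so returning U ○¬airborne is false.
At position 0: armed ∨ ¬airborne ∨ armed ∨ □(¬airborne → armed) is false; returning U ○¬airborne is false; so (armed ∨ ¬airborne ∨ armed ∨ □(¬airborne → armed)) ∧ returning U ○¬airborne is false.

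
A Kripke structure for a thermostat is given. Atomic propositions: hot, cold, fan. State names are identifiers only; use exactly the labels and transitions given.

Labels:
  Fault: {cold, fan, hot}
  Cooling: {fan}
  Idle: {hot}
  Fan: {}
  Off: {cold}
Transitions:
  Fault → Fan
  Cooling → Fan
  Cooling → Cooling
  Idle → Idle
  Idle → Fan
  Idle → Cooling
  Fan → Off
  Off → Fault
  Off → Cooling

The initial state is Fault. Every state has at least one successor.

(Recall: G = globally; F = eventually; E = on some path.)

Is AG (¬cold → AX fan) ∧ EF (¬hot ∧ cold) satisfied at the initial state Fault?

States satisfying ¬cold → AX fan: {Fault, Off}.
States satisfying AG (¬cold → AX fan): ∅.
States satisfying ¬hot ∧ cold: {Off}.
States satisfying EF (¬hot ∧ cold): {Fault, Cooling, Idle, Fan, Off}.
States satisfying AG (¬cold → AX fan) ∧ EF (¬hot ∧ cold): ∅.
Fault ∉ Sat(AG (¬cold → AX fan) ∧ EF (¬hot ∧ cold)).

Does not hold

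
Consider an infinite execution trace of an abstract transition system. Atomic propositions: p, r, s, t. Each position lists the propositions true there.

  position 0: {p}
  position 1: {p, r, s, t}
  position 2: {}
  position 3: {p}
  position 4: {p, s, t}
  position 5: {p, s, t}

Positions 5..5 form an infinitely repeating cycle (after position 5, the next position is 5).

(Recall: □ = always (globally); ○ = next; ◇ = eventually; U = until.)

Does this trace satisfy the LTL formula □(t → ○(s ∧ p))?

t → ○(s ∧ p) must hold at every position from 0 onward. It fails at position 1, so □(t → ○(s ∧ p)) is false.
Positions where t holds: 1, 4, 5.
Check ○(s ∧ p) at each: 1→fails, 4→ok, 5→ok.

Violated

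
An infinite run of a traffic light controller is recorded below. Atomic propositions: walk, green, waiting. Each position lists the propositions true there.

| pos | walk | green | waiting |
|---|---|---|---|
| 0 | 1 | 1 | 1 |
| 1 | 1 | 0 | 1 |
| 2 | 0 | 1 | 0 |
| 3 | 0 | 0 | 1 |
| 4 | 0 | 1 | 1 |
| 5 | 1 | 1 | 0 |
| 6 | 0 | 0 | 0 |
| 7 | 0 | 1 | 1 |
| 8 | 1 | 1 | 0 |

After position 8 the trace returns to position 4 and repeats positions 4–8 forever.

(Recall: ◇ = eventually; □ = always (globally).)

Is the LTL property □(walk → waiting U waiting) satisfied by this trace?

walk → waiting U waiting must hold at every position from 0 onward. It fails at position 5, so □(walk → waiting U waiting) is false.
Positions where walk holds: 0, 1, 5, 8.
Check waiting U waiting at each: 0→ok, 1→ok, 5→fails, 8→fails.

Violated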